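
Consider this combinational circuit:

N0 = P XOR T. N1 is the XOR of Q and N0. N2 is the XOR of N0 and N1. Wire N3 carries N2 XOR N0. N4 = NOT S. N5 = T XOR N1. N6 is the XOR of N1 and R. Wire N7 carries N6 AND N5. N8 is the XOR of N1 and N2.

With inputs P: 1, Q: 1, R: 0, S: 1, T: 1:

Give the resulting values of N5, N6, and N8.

N0 = P XOR T = 1 XOR 1 = 0
N1 = Q XOR N0 = 1 XOR 0 = 1
N2 = N0 XOR N1 = 0 XOR 1 = 1
N5 = T XOR N1 = 1 XOR 1 = 0
N6 = N1 XOR R = 1 XOR 0 = 1
N8 = N1 XOR N2 = 1 XOR 1 = 0

N5 = 0, N6 = 1, N8 = 0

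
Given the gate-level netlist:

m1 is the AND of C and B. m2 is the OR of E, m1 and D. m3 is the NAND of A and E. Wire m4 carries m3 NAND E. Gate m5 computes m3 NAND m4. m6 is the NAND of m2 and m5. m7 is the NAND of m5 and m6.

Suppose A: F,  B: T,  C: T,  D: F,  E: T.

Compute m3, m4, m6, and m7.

m1 = C AND B = T AND T = T
m2 = E OR m1 OR D = T OR T OR F = T
m3 = A NAND E = F NAND T = T
m4 = m3 NAND E = T NAND T = F
m5 = m3 NAND m4 = T NAND F = T
m6 = m2 NAND m5 = T NAND T = F
m7 = m5 NAND m6 = T NAND F = T

m3 = T; m4 = F; m6 = F; m7 = T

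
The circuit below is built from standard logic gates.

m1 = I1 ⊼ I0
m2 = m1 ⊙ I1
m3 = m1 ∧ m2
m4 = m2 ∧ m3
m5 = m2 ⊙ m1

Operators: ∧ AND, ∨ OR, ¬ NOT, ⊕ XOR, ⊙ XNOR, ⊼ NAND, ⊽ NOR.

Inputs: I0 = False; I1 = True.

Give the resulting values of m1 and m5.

m1 = True, m5 = True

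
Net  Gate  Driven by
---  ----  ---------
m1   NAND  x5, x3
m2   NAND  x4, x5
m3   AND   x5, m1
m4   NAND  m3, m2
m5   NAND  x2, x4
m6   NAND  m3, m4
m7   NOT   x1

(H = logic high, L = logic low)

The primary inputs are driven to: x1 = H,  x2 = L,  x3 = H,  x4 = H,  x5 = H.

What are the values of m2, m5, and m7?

m2 = L  m5 = H  m7 = L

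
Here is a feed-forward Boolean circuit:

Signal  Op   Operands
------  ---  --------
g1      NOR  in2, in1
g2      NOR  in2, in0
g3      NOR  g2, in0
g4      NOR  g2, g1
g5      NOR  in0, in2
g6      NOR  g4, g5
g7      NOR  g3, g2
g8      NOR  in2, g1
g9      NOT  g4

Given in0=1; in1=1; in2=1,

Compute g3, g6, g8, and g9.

g3 = 0; g6 = 0; g8 = 0; g9 = 0

g1 = in2 NOR in1 = 1 NOR 1 = 0
g2 = in2 NOR in0 = 1 NOR 1 = 0
g3 = g2 NOR in0 = 0 NOR 1 = 0
g4 = g2 NOR g1 = 0 NOR 0 = 1
g5 = in0 NOR in2 = 1 NOR 1 = 0
g6 = g4 NOR g5 = 1 NOR 0 = 0
g8 = in2 NOR g1 = 1 NOR 0 = 0
g9 = NOT g4 = NOT 1 = 0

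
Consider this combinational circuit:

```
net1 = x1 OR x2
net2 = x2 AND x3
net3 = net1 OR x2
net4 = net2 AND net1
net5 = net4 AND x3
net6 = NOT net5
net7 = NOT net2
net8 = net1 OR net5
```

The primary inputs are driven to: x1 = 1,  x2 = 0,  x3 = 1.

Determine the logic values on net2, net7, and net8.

net1 = x1 OR x2 = 1 OR 0 = 1
net2 = x2 AND x3 = 0 AND 1 = 0
net4 = net2 AND net1 = 0 AND 1 = 0
net5 = net4 AND x3 = 0 AND 1 = 0
net7 = NOT net2 = NOT 0 = 1
net8 = net1 OR net5 = 1 OR 0 = 1

net2 = 0, net7 = 1, net8 = 1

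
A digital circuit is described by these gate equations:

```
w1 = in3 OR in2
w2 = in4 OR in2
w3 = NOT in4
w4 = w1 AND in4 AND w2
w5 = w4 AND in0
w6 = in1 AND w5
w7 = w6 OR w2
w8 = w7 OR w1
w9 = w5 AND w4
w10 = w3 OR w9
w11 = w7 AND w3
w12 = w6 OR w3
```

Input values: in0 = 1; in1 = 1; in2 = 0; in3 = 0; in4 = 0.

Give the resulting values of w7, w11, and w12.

w7 = 0, w11 = 0, w12 = 1

w1 = in3 OR in2 = 0 OR 0 = 0
w2 = in4 OR in2 = 0 OR 0 = 0
w3 = NOT in4 = NOT 0 = 1
w4 = w1 AND in4 AND w2 = 0 AND 0 AND 0 = 0
w5 = w4 AND in0 = 0 AND 1 = 0
w6 = in1 AND w5 = 1 AND 0 = 0
w7 = w6 OR w2 = 0 OR 0 = 0
w11 = w7 AND w3 = 0 AND 1 = 0
w12 = w6 OR w3 = 0 OR 1 = 1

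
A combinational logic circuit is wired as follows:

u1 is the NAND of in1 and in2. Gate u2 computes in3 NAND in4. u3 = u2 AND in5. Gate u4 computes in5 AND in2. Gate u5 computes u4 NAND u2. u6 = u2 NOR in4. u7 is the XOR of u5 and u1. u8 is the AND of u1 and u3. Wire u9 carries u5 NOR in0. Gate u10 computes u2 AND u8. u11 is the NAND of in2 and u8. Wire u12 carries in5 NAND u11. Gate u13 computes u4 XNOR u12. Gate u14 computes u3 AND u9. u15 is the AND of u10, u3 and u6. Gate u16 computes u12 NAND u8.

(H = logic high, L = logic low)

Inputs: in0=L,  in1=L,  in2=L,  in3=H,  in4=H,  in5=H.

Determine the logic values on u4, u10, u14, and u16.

u1 = in1 NAND in2 = L NAND L = H
u2 = in3 NAND in4 = H NAND H = L
u3 = u2 AND in5 = L AND H = L
u4 = in5 AND in2 = H AND L = L
u5 = u4 NAND u2 = L NAND L = H
u8 = u1 AND u3 = H AND L = L
u9 = u5 NOR in0 = H NOR L = L
u10 = u2 AND u8 = L AND L = L
u11 = in2 NAND u8 = L NAND L = H
u12 = in5 NAND u11 = H NAND H = L
u14 = u3 AND u9 = L AND L = L
u16 = u12 NAND u8 = L NAND L = H

u4 = L, u10 = L, u14 = L, u16 = H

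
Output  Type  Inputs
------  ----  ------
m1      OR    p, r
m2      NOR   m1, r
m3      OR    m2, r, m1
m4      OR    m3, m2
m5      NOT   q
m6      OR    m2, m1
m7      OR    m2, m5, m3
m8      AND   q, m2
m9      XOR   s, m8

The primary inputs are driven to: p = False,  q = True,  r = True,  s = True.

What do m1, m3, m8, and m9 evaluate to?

m1 = True, m3 = True, m8 = False, m9 = True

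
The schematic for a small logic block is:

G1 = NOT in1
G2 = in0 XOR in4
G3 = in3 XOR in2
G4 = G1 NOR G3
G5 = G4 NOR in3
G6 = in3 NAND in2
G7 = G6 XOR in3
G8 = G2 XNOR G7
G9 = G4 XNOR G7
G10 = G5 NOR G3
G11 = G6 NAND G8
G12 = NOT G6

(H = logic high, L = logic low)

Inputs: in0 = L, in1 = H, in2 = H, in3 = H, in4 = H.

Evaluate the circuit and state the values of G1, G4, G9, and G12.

G1 = L; G4 = H; G9 = H; G12 = H

G1 = NOT in1 = NOT H = L
G3 = in3 XOR in2 = H XOR H = L
G4 = G1 NOR G3 = L NOR L = H
G6 = in3 NAND in2 = H NAND H = L
G7 = G6 XOR in3 = L XOR H = H
G9 = G4 XNOR G7 = H XNOR H = H
G12 = NOT G6 = NOT L = H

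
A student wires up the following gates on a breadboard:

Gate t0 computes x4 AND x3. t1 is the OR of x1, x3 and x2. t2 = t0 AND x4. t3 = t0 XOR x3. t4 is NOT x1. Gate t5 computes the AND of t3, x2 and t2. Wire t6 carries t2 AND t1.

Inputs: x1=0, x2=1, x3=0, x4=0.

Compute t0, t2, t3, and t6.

t0 = 0, t2 = 0, t3 = 0, t6 = 0

t0 = x4 AND x3 = 0 AND 0 = 0
t1 = x1 OR x3 OR x2 = 0 OR 0 OR 1 = 1
t2 = t0 AND x4 = 0 AND 0 = 0
t3 = t0 XOR x3 = 0 XOR 0 = 0
t6 = t2 AND t1 = 0 AND 1 = 0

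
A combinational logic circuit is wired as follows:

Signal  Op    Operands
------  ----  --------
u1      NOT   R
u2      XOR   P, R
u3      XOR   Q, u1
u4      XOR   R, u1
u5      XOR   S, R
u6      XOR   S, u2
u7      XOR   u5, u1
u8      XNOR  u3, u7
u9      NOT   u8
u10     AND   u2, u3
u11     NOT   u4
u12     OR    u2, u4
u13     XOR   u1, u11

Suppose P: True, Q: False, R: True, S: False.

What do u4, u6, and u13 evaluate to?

u4 = True; u6 = False; u13 = False

u1 = NOT R = NOT True = False
u2 = P XOR R = True XOR True = False
u4 = R XOR u1 = True XOR False = True
u6 = S XOR u2 = False XOR False = False
u11 = NOT u4 = NOT True = False
u13 = u1 XOR u11 = False XOR False = False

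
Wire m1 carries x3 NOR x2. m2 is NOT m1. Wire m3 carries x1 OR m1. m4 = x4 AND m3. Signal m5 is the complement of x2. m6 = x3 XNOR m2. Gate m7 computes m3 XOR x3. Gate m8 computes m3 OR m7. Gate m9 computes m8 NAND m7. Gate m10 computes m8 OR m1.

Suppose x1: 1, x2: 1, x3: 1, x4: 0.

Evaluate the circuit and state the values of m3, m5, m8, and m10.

m1 = x3 NOR x2 = 1 NOR 1 = 0
m3 = x1 OR m1 = 1 OR 0 = 1
m5 = NOT x2 = NOT 1 = 0
m7 = m3 XOR x3 = 1 XOR 1 = 0
m8 = m3 OR m7 = 1 OR 0 = 1
m10 = m8 OR m1 = 1 OR 0 = 1

m3 = 1  m5 = 0  m8 = 1  m10 = 1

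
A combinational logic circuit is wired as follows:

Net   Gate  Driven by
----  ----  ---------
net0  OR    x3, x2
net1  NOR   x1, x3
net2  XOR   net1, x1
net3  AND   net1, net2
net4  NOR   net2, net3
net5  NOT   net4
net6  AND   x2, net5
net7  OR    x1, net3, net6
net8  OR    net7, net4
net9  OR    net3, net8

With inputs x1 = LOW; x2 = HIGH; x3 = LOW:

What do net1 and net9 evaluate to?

net1 = HIGH; net9 = HIGH

net1 = x1 NOR x3 = LOW NOR LOW = HIGH
net2 = net1 XOR x1 = HIGH XOR LOW = HIGH
net3 = net1 AND net2 = HIGH AND HIGH = HIGH
net4 = net2 NOR net3 = HIGH NOR HIGH = LOW
net5 = NOT net4 = NOT LOW = HIGH
net6 = x2 AND net5 = HIGH AND HIGH = HIGH
net7 = x1 OR net3 OR net6 = LOW OR HIGH OR HIGH = HIGH
net8 = net7 OR net4 = HIGH OR LOW = HIGH
net9 = net3 OR net8 = HIGH OR HIGH = HIGH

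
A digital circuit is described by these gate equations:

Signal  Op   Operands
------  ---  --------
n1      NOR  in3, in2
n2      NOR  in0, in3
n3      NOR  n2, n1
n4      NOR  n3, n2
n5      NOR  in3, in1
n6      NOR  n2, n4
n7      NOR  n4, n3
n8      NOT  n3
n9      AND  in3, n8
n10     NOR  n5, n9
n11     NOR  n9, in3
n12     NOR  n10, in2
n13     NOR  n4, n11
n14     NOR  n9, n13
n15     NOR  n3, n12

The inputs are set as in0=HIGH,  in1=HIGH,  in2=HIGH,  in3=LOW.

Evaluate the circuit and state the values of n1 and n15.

n1 = LOW; n15 = LOW

n1 = in3 NOR in2 = LOW NOR HIGH = LOW
n2 = in0 NOR in3 = HIGH NOR LOW = LOW
n3 = n2 NOR n1 = LOW NOR LOW = HIGH
n5 = in3 NOR in1 = LOW NOR HIGH = LOW
n8 = NOT n3 = NOT HIGH = LOW
n9 = in3 AND n8 = LOW AND LOW = LOW
n10 = n5 NOR n9 = LOW NOR LOW = HIGH
n12 = n10 NOR in2 = HIGH NOR HIGH = LOW
n15 = n3 NOR n12 = HIGH NOR LOW = LOW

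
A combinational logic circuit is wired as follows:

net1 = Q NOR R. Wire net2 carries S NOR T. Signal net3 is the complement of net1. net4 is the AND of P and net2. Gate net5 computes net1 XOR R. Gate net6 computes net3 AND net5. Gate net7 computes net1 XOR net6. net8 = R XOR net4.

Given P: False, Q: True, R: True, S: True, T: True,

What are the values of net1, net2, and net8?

net1 = False  net2 = False  net8 = True

net1 = Q NOR R = True NOR True = False
net2 = S NOR T = True NOR True = False
net4 = P AND net2 = False AND False = False
net8 = R XOR net4 = True XOR False = True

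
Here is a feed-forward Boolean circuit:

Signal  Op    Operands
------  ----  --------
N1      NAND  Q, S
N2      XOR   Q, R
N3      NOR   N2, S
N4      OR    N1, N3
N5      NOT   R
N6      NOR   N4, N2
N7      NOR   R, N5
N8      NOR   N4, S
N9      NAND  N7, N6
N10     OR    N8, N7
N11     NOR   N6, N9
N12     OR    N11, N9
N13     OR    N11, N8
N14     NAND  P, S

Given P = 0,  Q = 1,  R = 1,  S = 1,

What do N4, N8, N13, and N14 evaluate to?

N4 = 0, N8 = 0, N13 = 0, N14 = 1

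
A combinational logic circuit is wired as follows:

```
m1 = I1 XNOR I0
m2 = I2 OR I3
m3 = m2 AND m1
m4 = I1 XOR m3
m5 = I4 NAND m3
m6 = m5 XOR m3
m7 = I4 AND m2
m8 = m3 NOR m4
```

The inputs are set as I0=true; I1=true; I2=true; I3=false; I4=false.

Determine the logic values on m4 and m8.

m1 = I1 XNOR I0 = true XNOR true = true
m2 = I2 OR I3 = true OR false = true
m3 = m2 AND m1 = true AND true = true
m4 = I1 XOR m3 = true XOR true = false
m8 = m3 NOR m4 = true NOR false = false

m4 = false; m8 = false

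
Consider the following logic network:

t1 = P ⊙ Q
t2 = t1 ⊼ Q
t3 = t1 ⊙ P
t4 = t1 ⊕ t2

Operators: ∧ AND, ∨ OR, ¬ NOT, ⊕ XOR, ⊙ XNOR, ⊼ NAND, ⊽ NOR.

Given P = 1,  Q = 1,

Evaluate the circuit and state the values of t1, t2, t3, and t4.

t1 = P XNOR Q = 1 XNOR 1 = 1
t2 = t1 NAND Q = 1 NAND 1 = 0
t3 = t1 XNOR P = 1 XNOR 1 = 1
t4 = t1 XOR t2 = 1 XOR 0 = 1

t1 = 1  t2 = 0  t3 = 1  t4 = 1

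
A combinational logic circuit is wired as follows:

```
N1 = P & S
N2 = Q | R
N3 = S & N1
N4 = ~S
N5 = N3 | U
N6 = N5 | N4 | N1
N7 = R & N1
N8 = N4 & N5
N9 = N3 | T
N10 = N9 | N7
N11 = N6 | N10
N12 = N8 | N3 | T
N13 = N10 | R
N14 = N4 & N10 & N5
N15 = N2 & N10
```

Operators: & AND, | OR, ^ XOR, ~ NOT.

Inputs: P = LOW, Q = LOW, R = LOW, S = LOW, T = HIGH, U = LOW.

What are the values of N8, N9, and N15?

N1 = P AND S = LOW AND LOW = LOW
N2 = Q OR R = LOW OR LOW = LOW
N3 = S AND N1 = LOW AND LOW = LOW
N4 = NOT S = NOT LOW = HIGH
N5 = N3 OR U = LOW OR LOW = LOW
N7 = R AND N1 = LOW AND LOW = LOW
N8 = N4 AND N5 = HIGH AND LOW = LOW
N9 = N3 OR T = LOW OR HIGH = HIGH
N10 = N9 OR N7 = HIGH OR LOW = HIGH
N15 = N2 AND N10 = LOW AND HIGH = LOW

N8 = LOW; N9 = HIGH; N15 = LOW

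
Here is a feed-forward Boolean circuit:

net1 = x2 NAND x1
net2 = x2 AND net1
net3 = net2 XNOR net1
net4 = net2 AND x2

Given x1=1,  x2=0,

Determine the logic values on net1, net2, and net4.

net1 = x2 NAND x1 = 0 NAND 1 = 1
net2 = x2 AND net1 = 0 AND 1 = 0
net4 = net2 AND x2 = 0 AND 0 = 0

net1 = 1, net2 = 0, net4 = 0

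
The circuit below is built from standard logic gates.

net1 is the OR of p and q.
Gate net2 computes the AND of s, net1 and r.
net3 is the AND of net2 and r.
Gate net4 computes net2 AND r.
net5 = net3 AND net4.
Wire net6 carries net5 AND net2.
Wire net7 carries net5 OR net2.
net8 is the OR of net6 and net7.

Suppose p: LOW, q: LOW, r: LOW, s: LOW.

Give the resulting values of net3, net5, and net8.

net1 = p OR q = LOW OR LOW = LOW
net2 = s AND net1 AND r = LOW AND LOW AND LOW = LOW
net3 = net2 AND r = LOW AND LOW = LOW
net4 = net2 AND r = LOW AND LOW = LOW
net5 = net3 AND net4 = LOW AND LOW = LOW
net6 = net5 AND net2 = LOW AND LOW = LOW
net7 = net5 OR net2 = LOW OR LOW = LOW
net8 = net6 OR net7 = LOW OR LOW = LOW

net3 = LOW, net5 = LOW, net8 = LOW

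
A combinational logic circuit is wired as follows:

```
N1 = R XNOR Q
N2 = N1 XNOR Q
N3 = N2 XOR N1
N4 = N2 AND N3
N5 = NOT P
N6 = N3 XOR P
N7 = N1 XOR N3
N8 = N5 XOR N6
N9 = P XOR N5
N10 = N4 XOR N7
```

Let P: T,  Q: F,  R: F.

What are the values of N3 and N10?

N3 = T  N10 = F

N1 = R XNOR Q = F XNOR F = T
N2 = N1 XNOR Q = T XNOR F = F
N3 = N2 XOR N1 = F XOR T = T
N4 = N2 AND N3 = F AND T = F
N7 = N1 XOR N3 = T XOR T = F
N10 = N4 XOR N7 = F XOR F = F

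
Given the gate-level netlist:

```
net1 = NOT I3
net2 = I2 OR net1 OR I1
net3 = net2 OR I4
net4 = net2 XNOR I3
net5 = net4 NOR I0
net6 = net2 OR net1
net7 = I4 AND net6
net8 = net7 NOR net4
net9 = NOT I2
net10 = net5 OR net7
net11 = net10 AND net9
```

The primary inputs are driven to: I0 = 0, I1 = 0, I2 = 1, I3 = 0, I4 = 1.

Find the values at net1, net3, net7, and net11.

net1 = 1; net3 = 1; net7 = 1; net11 = 0

net1 = NOT I3 = NOT 0 = 1
net2 = I2 OR net1 OR I1 = 1 OR 1 OR 0 = 1
net3 = net2 OR I4 = 1 OR 1 = 1
net4 = net2 XNOR I3 = 1 XNOR 0 = 0
net5 = net4 NOR I0 = 0 NOR 0 = 1
net6 = net2 OR net1 = 1 OR 1 = 1
net7 = I4 AND net6 = 1 AND 1 = 1
net9 = NOT I2 = NOT 1 = 0
net10 = net5 OR net7 = 1 OR 1 = 1
net11 = net10 AND net9 = 1 AND 0 = 0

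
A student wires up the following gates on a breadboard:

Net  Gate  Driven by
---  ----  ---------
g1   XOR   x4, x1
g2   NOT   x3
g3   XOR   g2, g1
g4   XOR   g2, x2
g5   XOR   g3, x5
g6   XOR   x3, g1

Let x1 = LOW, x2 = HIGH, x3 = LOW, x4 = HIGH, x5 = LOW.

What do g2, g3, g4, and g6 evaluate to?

g2 = HIGH, g3 = LOW, g4 = LOW, g6 = HIGH

g1 = x4 XOR x1 = HIGH XOR LOW = HIGH
g2 = NOT x3 = NOT LOW = HIGH
g3 = g2 XOR g1 = HIGH XOR HIGH = LOW
g4 = g2 XOR x2 = HIGH XOR HIGH = LOW
g6 = x3 XOR g1 = LOW XOR HIGH = HIGH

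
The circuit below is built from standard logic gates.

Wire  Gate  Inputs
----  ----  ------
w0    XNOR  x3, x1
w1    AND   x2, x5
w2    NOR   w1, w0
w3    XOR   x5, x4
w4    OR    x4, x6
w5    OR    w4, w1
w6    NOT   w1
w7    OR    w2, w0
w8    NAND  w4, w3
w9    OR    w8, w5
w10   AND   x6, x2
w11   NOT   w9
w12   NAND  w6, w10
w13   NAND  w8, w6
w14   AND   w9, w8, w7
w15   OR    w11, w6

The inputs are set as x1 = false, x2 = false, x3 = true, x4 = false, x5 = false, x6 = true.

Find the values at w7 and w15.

w7 = true; w15 = true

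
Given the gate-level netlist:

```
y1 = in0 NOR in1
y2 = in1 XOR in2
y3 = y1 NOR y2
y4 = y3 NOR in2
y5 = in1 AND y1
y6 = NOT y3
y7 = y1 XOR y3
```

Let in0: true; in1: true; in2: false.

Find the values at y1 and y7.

y1 = false, y7 = false

y1 = in0 NOR in1 = true NOR true = false
y2 = in1 XOR in2 = true XOR false = true
y3 = y1 NOR y2 = false NOR true = false
y7 = y1 XOR y3 = false XOR false = false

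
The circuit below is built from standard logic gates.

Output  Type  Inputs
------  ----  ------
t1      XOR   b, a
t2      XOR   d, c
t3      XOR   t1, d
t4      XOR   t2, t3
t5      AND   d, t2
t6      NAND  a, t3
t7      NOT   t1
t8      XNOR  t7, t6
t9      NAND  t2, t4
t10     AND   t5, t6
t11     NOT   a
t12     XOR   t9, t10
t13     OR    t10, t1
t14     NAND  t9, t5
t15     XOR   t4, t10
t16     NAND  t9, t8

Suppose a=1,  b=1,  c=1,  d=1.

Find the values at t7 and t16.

t7 = 1, t16 = 1

t1 = b XOR a = 1 XOR 1 = 0
t2 = d XOR c = 1 XOR 1 = 0
t3 = t1 XOR d = 0 XOR 1 = 1
t4 = t2 XOR t3 = 0 XOR 1 = 1
t6 = a NAND t3 = 1 NAND 1 = 0
t7 = NOT t1 = NOT 0 = 1
t8 = t7 XNOR t6 = 1 XNOR 0 = 0
t9 = t2 NAND t4 = 0 NAND 1 = 1
t16 = t9 NAND t8 = 1 NAND 0 = 1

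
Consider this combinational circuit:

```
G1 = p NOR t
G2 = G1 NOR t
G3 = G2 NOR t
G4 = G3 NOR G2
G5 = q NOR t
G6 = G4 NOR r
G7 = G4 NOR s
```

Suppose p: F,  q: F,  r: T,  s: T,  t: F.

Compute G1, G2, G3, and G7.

G1 = p NOR t = F NOR F = T
G2 = G1 NOR t = T NOR F = F
G3 = G2 NOR t = F NOR F = T
G4 = G3 NOR G2 = T NOR F = F
G7 = G4 NOR s = F NOR T = F

G1 = T; G2 = F; G3 = T; G7 = F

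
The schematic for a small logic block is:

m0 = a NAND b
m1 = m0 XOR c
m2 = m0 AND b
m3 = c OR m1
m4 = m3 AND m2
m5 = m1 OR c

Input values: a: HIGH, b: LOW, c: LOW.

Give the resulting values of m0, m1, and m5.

m0 = HIGH, m1 = HIGH, m5 = HIGH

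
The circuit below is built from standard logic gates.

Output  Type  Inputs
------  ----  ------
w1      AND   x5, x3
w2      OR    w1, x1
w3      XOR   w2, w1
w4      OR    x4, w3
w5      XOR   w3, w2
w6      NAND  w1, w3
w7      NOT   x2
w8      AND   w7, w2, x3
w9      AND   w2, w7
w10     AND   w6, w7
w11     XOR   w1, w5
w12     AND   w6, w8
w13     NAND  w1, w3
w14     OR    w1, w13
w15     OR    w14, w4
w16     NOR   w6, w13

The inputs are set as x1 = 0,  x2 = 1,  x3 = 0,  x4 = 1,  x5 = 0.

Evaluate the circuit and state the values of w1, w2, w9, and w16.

w1 = x5 AND x3 = 0 AND 0 = 0
w2 = w1 OR x1 = 0 OR 0 = 0
w3 = w2 XOR w1 = 0 XOR 0 = 0
w6 = w1 NAND w3 = 0 NAND 0 = 1
w7 = NOT x2 = NOT 1 = 0
w9 = w2 AND w7 = 0 AND 0 = 0
w13 = w1 NAND w3 = 0 NAND 0 = 1
w16 = w6 NOR w13 = 1 NOR 1 = 0

w1 = 0, w2 = 0, w9 = 0, w16 = 0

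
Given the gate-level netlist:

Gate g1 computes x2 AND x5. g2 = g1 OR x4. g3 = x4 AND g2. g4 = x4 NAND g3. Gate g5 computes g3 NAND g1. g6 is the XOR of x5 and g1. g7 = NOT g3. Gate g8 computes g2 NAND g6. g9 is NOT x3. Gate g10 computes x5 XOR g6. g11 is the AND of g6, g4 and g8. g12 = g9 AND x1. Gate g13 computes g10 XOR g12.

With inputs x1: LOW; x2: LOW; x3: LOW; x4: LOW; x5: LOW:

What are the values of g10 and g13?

g10 = LOW, g13 = LOW

g1 = x2 AND x5 = LOW AND LOW = LOW
g6 = x5 XOR g1 = LOW XOR LOW = LOW
g9 = NOT x3 = NOT LOW = HIGH
g10 = x5 XOR g6 = LOW XOR LOW = LOW
g12 = g9 AND x1 = HIGH AND LOW = LOW
g13 = g10 XOR g12 = LOW XOR LOW = LOW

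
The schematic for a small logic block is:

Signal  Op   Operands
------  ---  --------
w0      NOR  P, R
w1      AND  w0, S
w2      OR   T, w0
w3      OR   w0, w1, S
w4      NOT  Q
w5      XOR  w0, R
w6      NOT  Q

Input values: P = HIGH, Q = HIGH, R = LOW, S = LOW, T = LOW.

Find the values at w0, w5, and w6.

w0 = P NOR R = HIGH NOR LOW = LOW
w5 = w0 XOR R = LOW XOR LOW = LOW
w6 = NOT Q = NOT HIGH = LOW

w0 = LOW, w5 = LOW, w6 = LOW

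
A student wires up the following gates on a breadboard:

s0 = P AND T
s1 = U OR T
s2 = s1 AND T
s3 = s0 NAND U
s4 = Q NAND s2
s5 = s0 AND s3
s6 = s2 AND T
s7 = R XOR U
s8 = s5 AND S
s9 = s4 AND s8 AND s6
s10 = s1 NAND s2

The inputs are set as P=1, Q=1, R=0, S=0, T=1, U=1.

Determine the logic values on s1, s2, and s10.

s1 = 1, s2 = 1, s10 = 0

s1 = U OR T = 1 OR 1 = 1
s2 = s1 AND T = 1 AND 1 = 1
s10 = s1 NAND s2 = 1 NAND 1 = 0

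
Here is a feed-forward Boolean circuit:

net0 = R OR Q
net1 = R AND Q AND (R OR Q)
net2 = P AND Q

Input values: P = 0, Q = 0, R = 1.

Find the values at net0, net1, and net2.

net0 = 1 OR 0 = 1
net1 = 1 AND 0 AND (1 OR 0) = 0
net2 = 0 AND 0 = 0

net0 = 1  net1 = 0  net2 = 0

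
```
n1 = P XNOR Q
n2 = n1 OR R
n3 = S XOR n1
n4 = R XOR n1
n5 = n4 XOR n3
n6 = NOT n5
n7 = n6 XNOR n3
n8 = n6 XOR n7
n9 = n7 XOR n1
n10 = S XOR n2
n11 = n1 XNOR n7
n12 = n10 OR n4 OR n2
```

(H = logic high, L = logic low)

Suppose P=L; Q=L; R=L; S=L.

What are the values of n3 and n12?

n1 = P XNOR Q = L XNOR L = H
n2 = n1 OR R = H OR L = H
n3 = S XOR n1 = L XOR H = H
n4 = R XOR n1 = L XOR H = H
n10 = S XOR n2 = L XOR H = H
n12 = n10 OR n4 OR n2 = H OR H OR H = H

n3 = H, n12 = H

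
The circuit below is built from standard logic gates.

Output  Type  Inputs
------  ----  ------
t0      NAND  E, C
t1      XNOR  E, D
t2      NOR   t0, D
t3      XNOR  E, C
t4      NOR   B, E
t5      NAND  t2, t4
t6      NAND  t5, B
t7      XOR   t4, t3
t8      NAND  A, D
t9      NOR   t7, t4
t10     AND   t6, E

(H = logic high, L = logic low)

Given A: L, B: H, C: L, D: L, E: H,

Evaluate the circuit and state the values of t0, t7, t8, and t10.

t0 = E NAND C = H NAND L = H
t2 = t0 NOR D = H NOR L = L
t3 = E XNOR C = H XNOR L = L
t4 = B NOR E = H NOR H = L
t5 = t2 NAND t4 = L NAND L = H
t6 = t5 NAND B = H NAND H = L
t7 = t4 XOR t3 = L XOR L = L
t8 = A NAND D = L NAND L = H
t10 = t6 AND E = L AND H = L

t0 = H; t7 = L; t8 = H; t10 = L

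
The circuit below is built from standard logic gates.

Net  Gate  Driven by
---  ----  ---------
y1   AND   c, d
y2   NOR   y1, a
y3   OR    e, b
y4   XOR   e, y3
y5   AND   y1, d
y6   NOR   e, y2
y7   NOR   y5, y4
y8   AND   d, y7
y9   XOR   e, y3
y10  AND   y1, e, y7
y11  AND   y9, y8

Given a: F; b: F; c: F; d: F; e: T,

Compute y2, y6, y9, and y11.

y2 = T, y6 = F, y9 = F, y11 = F

y1 = c AND d = F AND F = F
y2 = y1 NOR a = F NOR F = T
y3 = e OR b = T OR F = T
y4 = e XOR y3 = T XOR T = F
y5 = y1 AND d = F AND F = F
y6 = e NOR y2 = T NOR T = F
y7 = y5 NOR y4 = F NOR F = T
y8 = d AND y7 = F AND T = F
y9 = e XOR y3 = T XOR T = F
y11 = y9 AND y8 = F AND F = F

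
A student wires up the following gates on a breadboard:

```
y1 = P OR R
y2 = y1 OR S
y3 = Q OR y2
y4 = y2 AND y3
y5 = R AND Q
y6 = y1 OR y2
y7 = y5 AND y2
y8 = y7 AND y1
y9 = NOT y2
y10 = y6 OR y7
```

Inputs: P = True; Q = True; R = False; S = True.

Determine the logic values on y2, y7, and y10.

y2 = True  y7 = False  y10 = True

y1 = P OR R = True OR False = True
y2 = y1 OR S = True OR True = True
y5 = R AND Q = False AND True = False
y6 = y1 OR y2 = True OR True = True
y7 = y5 AND y2 = False AND True = False
y10 = y6 OR y7 = True OR False = True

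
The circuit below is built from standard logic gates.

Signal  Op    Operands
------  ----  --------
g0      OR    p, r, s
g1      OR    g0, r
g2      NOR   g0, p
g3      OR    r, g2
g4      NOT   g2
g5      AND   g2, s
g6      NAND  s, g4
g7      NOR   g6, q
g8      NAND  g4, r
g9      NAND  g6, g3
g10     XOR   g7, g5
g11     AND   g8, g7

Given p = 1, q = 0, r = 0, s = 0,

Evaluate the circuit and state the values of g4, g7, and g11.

g4 = 1; g7 = 0; g11 = 0

g0 = p OR r OR s = 1 OR 0 OR 0 = 1
g2 = g0 NOR p = 1 NOR 1 = 0
g4 = NOT g2 = NOT 0 = 1
g6 = s NAND g4 = 0 NAND 1 = 1
g7 = g6 NOR q = 1 NOR 0 = 0
g8 = g4 NAND r = 1 NAND 0 = 1
g11 = g8 AND g7 = 1 AND 0 = 0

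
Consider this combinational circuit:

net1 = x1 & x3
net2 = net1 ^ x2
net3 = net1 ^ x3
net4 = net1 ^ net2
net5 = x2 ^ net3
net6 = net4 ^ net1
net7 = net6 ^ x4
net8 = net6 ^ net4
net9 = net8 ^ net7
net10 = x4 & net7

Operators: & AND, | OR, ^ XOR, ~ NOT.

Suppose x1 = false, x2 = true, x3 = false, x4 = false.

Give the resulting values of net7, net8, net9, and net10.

net1 = x1 AND x3 = false AND false = false
net2 = net1 XOR x2 = false XOR true = true
net4 = net1 XOR net2 = false XOR true = true
net6 = net4 XOR net1 = true XOR false = true
net7 = net6 XOR x4 = true XOR false = true
net8 = net6 XOR net4 = true XOR true = false
net9 = net8 XOR net7 = false XOR true = true
net10 = x4 AND net7 = false AND true = false

net7 = true, net8 = false, net9 = true, net10 = false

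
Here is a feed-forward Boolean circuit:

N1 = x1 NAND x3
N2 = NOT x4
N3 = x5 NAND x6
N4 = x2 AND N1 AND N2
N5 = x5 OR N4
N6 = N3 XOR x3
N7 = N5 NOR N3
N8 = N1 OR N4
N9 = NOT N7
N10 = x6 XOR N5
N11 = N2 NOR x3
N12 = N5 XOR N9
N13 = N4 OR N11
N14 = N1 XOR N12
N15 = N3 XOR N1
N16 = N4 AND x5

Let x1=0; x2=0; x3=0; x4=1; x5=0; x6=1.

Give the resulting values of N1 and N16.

N1 = x1 NAND x3 = 0 NAND 0 = 1
N2 = NOT x4 = NOT 1 = 0
N4 = x2 AND N1 AND N2 = 0 AND 1 AND 0 = 0
N16 = N4 AND x5 = 0 AND 0 = 0

N1 = 1, N16 = 0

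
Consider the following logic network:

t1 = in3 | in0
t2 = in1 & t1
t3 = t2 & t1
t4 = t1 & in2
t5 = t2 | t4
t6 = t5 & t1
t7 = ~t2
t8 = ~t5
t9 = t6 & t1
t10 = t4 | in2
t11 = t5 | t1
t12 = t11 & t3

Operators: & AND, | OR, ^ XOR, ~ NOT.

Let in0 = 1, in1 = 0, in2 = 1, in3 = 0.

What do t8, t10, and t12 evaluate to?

t8 = 0, t10 = 1, t12 = 0

t1 = in3 OR in0 = 0 OR 1 = 1
t2 = in1 AND t1 = 0 AND 1 = 0
t3 = t2 AND t1 = 0 AND 1 = 0
t4 = t1 AND in2 = 1 AND 1 = 1
t5 = t2 OR t4 = 0 OR 1 = 1
t8 = NOT t5 = NOT 1 = 0
t10 = t4 OR in2 = 1 OR 1 = 1
t11 = t5 OR t1 = 1 OR 1 = 1
t12 = t11 AND t3 = 1 AND 0 = 0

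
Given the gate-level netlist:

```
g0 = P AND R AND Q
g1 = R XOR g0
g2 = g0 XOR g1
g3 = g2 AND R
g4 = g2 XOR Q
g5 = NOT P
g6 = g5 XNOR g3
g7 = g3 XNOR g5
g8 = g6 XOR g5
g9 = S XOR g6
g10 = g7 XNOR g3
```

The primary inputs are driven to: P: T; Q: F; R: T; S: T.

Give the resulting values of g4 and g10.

g0 = P AND R AND Q = T AND T AND F = F
g1 = R XOR g0 = T XOR F = T
g2 = g0 XOR g1 = F XOR T = T
g3 = g2 AND R = T AND T = T
g4 = g2 XOR Q = T XOR F = T
g5 = NOT P = NOT T = F
g7 = g3 XNOR g5 = T XNOR F = F
g10 = g7 XNOR g3 = F XNOR T = F

g4 = T, g10 = F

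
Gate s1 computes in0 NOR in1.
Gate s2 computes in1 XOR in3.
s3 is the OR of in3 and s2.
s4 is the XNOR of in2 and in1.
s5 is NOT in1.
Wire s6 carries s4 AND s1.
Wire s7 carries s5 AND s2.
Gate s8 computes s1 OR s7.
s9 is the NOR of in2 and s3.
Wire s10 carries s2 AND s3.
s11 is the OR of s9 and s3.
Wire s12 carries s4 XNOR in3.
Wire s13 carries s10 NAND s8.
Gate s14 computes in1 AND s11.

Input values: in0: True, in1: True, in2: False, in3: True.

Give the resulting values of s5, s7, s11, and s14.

s2 = in1 XOR in3 = True XOR True = False
s3 = in3 OR s2 = True OR False = True
s5 = NOT in1 = NOT True = False
s7 = s5 AND s2 = False AND False = False
s9 = in2 NOR s3 = False NOR True = False
s11 = s9 OR s3 = False OR True = True
s14 = in1 AND s11 = True AND True = True

s5 = False, s7 = False, s11 = True, s14 = True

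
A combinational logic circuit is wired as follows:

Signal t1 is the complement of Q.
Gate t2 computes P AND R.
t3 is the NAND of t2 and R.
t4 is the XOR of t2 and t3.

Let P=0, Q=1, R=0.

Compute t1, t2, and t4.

t1 = 0, t2 = 0, t4 = 1

t1 = NOT Q = NOT 1 = 0
t2 = P AND R = 0 AND 0 = 0
t3 = t2 NAND R = 0 NAND 0 = 1
t4 = t2 XOR t3 = 0 XOR 1 = 1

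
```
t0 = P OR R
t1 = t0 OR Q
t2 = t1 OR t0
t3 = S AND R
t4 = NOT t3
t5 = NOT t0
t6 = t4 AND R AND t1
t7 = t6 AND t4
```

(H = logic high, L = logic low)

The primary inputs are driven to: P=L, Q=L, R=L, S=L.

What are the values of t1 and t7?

t0 = P OR R = L OR L = L
t1 = t0 OR Q = L OR L = L
t3 = S AND R = L AND L = L
t4 = NOT t3 = NOT L = H
t6 = t4 AND R AND t1 = H AND L AND L = L
t7 = t6 AND t4 = L AND H = L

t1 = L; t7 = L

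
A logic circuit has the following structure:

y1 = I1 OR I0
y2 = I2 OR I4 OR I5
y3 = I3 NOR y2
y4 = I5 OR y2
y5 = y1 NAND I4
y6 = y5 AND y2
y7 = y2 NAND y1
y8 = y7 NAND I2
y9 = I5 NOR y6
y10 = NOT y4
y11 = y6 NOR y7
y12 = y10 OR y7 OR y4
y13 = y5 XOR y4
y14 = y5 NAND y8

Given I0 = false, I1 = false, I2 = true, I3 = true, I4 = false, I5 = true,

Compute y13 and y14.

y13 = false, y14 = true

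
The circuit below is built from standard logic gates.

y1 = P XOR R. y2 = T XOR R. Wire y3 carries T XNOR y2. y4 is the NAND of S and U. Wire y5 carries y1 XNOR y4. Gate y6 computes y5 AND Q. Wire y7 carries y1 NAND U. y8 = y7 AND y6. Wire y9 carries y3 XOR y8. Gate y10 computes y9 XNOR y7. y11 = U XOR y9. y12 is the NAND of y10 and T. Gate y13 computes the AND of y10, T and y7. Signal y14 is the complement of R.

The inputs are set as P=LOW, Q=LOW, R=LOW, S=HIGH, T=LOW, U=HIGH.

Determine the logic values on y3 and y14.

y3 = HIGH  y14 = HIGH

y2 = T XOR R = LOW XOR LOW = LOW
y3 = T XNOR y2 = LOW XNOR LOW = HIGH
y14 = NOT R = NOT LOW = HIGH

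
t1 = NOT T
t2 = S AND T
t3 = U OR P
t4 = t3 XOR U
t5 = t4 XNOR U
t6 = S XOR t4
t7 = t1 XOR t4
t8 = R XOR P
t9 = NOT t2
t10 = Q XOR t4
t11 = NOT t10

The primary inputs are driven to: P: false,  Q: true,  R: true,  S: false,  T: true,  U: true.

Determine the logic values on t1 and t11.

t1 = false  t11 = false

t1 = NOT T = NOT true = false
t3 = U OR P = true OR false = true
t4 = t3 XOR U = true XOR true = false
t10 = Q XOR t4 = true XOR false = true
t11 = NOT t10 = NOT true = false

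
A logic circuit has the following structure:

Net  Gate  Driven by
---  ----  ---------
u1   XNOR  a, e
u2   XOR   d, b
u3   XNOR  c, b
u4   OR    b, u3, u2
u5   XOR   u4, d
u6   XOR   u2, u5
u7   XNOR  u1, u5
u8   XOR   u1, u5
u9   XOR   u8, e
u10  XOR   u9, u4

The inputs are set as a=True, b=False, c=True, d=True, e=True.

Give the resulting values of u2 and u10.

u2 = True; u10 = True

u1 = a XNOR e = True XNOR True = True
u2 = d XOR b = True XOR False = True
u3 = c XNOR b = True XNOR False = False
u4 = b OR u3 OR u2 = False OR False OR True = True
u5 = u4 XOR d = True XOR True = False
u8 = u1 XOR u5 = True XOR False = True
u9 = u8 XOR e = True XOR True = False
u10 = u9 XOR u4 = False XOR True = True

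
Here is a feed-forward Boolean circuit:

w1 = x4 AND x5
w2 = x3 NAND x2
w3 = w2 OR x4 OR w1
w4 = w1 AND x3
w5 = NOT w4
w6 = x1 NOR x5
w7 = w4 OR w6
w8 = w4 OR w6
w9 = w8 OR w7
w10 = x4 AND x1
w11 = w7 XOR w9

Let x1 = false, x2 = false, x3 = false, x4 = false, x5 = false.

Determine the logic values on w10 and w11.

w1 = x4 AND x5 = false AND false = false
w4 = w1 AND x3 = false AND false = false
w6 = x1 NOR x5 = false NOR false = true
w7 = w4 OR w6 = false OR true = true
w8 = w4 OR w6 = false OR true = true
w9 = w8 OR w7 = true OR true = true
w10 = x4 AND x1 = false AND false = false
w11 = w7 XOR w9 = true XOR true = false

w10 = false, w11 = false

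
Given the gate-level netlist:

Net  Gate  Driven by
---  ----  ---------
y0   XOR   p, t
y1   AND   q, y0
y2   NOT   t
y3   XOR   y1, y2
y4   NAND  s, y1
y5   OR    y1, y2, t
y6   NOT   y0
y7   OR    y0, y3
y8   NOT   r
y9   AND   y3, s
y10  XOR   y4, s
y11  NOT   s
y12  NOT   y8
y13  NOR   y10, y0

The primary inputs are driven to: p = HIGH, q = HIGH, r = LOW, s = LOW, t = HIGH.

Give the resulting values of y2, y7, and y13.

y0 = p XOR t = HIGH XOR HIGH = LOW
y1 = q AND y0 = HIGH AND LOW = LOW
y2 = NOT t = NOT HIGH = LOW
y3 = y1 XOR y2 = LOW XOR LOW = LOW
y4 = s NAND y1 = LOW NAND LOW = HIGH
y7 = y0 OR y3 = LOW OR LOW = LOW
y10 = y4 XOR s = HIGH XOR LOW = HIGH
y13 = y10 NOR y0 = HIGH NOR LOW = LOW

y2 = LOW, y7 = LOW, y13 = LOW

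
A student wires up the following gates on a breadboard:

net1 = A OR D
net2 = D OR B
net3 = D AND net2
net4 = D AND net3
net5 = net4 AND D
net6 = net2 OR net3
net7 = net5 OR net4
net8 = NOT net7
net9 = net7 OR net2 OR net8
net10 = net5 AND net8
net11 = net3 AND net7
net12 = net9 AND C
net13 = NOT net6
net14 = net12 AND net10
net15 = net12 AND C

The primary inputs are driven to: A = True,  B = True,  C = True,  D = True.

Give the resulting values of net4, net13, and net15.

net4 = True  net13 = False  net15 = True

net2 = D OR B = True OR True = True
net3 = D AND net2 = True AND True = True
net4 = D AND net3 = True AND True = True
net5 = net4 AND D = True AND True = True
net6 = net2 OR net3 = True OR True = True
net7 = net5 OR net4 = True OR True = True
net8 = NOT net7 = NOT True = False
net9 = net7 OR net2 OR net8 = True OR True OR False = True
net12 = net9 AND C = True AND True = True
net13 = NOT net6 = NOT True = False
net15 = net12 AND C = True AND True = True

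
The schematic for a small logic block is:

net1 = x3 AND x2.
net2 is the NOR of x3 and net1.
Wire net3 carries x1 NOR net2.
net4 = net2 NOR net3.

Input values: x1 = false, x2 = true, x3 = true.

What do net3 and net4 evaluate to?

net3 = true; net4 = false

net1 = x3 AND x2 = true AND true = true
net2 = x3 NOR net1 = true NOR true = false
net3 = x1 NOR net2 = false NOR false = true
net4 = net2 NOR net3 = false NOR true = false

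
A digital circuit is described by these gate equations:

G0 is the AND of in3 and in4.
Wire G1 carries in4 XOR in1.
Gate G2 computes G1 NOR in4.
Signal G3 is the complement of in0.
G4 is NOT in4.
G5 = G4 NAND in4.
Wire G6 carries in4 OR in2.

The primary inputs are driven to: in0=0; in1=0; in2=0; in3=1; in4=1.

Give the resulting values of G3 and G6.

G3 = 1; G6 = 1

G3 = NOT in0 = NOT 0 = 1
G6 = in4 OR in2 = 1 OR 0 = 1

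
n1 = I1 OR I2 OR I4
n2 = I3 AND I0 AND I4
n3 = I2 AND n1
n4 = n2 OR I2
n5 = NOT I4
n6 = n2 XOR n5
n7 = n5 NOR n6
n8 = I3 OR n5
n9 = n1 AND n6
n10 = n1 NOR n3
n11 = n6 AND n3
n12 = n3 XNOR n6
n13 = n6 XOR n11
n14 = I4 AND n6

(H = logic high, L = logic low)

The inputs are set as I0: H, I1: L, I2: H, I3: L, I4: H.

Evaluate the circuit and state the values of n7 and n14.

n7 = H  n14 = L

n2 = I3 AND I0 AND I4 = L AND H AND H = L
n5 = NOT I4 = NOT H = L
n6 = n2 XOR n5 = L XOR L = L
n7 = n5 NOR n6 = L NOR L = H
n14 = I4 AND n6 = H AND L = L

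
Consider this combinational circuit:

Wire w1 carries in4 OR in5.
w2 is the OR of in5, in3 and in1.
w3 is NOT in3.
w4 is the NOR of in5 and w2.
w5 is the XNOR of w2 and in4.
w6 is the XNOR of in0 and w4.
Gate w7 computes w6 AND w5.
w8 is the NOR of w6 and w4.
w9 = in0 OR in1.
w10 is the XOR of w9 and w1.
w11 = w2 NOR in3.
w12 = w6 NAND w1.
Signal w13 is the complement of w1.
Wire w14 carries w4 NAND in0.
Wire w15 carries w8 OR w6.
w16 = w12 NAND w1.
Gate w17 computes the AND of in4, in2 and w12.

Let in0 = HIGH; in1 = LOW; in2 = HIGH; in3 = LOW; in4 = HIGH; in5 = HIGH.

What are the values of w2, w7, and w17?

w2 = HIGH, w7 = LOW, w17 = HIGH

w1 = in4 OR in5 = HIGH OR HIGH = HIGH
w2 = in5 OR in3 OR in1 = HIGH OR LOW OR LOW = HIGH
w4 = in5 NOR w2 = HIGH NOR HIGH = LOW
w5 = w2 XNOR in4 = HIGH XNOR HIGH = HIGH
w6 = in0 XNOR w4 = HIGH XNOR LOW = LOW
w7 = w6 AND w5 = LOW AND HIGH = LOW
w12 = w6 NAND w1 = LOW NAND HIGH = HIGH
w17 = in4 AND in2 AND w12 = HIGH AND HIGH AND HIGH = HIGH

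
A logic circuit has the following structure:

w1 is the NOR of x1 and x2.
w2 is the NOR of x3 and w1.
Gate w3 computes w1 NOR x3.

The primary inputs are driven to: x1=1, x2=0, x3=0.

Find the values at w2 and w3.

w1 = x1 NOR x2 = 1 NOR 0 = 0
w2 = x3 NOR w1 = 0 NOR 0 = 1
w3 = w1 NOR x3 = 0 NOR 0 = 1

w2 = 1, w3 = 1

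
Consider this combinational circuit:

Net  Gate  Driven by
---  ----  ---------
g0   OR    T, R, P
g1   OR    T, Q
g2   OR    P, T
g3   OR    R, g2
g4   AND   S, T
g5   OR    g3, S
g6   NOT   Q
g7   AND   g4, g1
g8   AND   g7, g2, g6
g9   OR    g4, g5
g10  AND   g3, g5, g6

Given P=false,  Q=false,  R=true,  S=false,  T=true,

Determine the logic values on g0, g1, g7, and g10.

g0 = true, g1 = true, g7 = false, g10 = true

g0 = T OR R OR P = true OR true OR false = true
g1 = T OR Q = true OR false = true
g2 = P OR T = false OR true = true
g3 = R OR g2 = true OR true = true
g4 = S AND T = false AND true = false
g5 = g3 OR S = true OR false = true
g6 = NOT Q = NOT false = true
g7 = g4 AND g1 = false AND true = false
g10 = g3 AND g5 AND g6 = true AND true AND true = true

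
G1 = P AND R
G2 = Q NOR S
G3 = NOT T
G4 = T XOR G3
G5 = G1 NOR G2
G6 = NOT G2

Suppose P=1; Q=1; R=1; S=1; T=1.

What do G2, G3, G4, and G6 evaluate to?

G2 = 0  G3 = 0  G4 = 1  G6 = 1

G2 = Q NOR S = 1 NOR 1 = 0
G3 = NOT T = NOT 1 = 0
G4 = T XOR G3 = 1 XOR 0 = 1
G6 = NOT G2 = NOT 0 = 1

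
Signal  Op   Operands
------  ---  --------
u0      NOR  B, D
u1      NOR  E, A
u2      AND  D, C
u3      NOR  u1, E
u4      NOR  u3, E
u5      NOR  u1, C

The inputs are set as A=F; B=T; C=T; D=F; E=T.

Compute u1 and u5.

u1 = E NOR A = T NOR F = F
u5 = u1 NOR C = F NOR T = F

u1 = F, u5 = F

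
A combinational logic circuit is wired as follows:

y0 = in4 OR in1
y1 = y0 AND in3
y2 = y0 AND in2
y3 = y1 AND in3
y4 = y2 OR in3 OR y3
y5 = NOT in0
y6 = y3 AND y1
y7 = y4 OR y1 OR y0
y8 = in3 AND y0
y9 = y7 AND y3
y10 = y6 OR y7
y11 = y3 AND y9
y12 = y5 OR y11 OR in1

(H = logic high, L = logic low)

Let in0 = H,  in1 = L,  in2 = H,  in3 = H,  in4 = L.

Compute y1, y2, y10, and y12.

y0 = in4 OR in1 = L OR L = L
y1 = y0 AND in3 = L AND H = L
y2 = y0 AND in2 = L AND H = L
y3 = y1 AND in3 = L AND H = L
y4 = y2 OR in3 OR y3 = L OR H OR L = H
y5 = NOT in0 = NOT H = L
y6 = y3 AND y1 = L AND L = L
y7 = y4 OR y1 OR y0 = H OR L OR L = H
y9 = y7 AND y3 = H AND L = L
y10 = y6 OR y7 = L OR H = H
y11 = y3 AND y9 = L AND L = L
y12 = y5 OR y11 OR in1 = L OR L OR L = L

y1 = L, y2 = L, y10 = H, y12 = L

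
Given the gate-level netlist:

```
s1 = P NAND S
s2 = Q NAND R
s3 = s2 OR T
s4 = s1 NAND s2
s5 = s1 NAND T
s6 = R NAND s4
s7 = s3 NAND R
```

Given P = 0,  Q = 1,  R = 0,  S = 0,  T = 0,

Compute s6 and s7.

s6 = 1  s7 = 1

s1 = P NAND S = 0 NAND 0 = 1
s2 = Q NAND R = 1 NAND 0 = 1
s3 = s2 OR T = 1 OR 0 = 1
s4 = s1 NAND s2 = 1 NAND 1 = 0
s6 = R NAND s4 = 0 NAND 0 = 1
s7 = s3 NAND R = 1 NAND 0 = 1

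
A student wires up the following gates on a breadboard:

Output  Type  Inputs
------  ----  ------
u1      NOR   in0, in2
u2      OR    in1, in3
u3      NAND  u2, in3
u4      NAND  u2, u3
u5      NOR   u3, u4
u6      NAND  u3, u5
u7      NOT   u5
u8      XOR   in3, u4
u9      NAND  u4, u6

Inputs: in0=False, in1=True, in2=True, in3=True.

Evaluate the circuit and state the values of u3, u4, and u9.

u3 = False; u4 = True; u9 = False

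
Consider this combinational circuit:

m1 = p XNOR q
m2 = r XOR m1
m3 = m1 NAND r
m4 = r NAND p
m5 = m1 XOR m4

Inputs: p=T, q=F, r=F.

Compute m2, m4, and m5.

m1 = p XNOR q = T XNOR F = F
m2 = r XOR m1 = F XOR F = F
m4 = r NAND p = F NAND T = T
m5 = m1 XOR m4 = F XOR T = T

m2 = F, m4 = T, m5 = T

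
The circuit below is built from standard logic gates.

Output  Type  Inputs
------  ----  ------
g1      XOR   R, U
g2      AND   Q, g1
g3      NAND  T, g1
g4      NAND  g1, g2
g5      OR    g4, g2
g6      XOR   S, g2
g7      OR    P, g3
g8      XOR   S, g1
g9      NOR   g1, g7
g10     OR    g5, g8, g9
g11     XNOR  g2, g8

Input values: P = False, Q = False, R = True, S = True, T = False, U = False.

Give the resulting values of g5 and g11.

g5 = True  g11 = True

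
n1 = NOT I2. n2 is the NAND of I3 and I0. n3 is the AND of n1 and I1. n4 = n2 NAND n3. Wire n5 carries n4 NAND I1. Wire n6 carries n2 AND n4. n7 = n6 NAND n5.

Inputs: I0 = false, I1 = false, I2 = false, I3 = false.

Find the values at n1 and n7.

n1 = NOT I2 = NOT false = true
n2 = I3 NAND I0 = false NAND false = true
n3 = n1 AND I1 = true AND false = false
n4 = n2 NAND n3 = true NAND false = true
n5 = n4 NAND I1 = true NAND false = true
n6 = n2 AND n4 = true AND true = true
n7 = n6 NAND n5 = true NAND true = false

n1 = true, n7 = false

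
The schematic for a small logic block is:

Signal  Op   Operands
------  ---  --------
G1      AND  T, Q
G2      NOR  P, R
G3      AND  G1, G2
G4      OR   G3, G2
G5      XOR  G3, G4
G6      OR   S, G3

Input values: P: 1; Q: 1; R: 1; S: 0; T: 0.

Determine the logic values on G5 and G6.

G5 = 0  G6 = 0

G1 = T AND Q = 0 AND 1 = 0
G2 = P NOR R = 1 NOR 1 = 0
G3 = G1 AND G2 = 0 AND 0 = 0
G4 = G3 OR G2 = 0 OR 0 = 0
G5 = G3 XOR G4 = 0 XOR 0 = 0
G6 = S OR G3 = 0 OR 0 = 0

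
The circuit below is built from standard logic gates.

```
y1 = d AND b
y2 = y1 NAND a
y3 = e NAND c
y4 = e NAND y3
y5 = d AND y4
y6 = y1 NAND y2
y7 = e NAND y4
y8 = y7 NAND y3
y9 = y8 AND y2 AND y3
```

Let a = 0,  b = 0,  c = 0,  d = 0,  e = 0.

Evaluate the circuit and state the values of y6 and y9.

y6 = 1; y9 = 0

y1 = d AND b = 0 AND 0 = 0
y2 = y1 NAND a = 0 NAND 0 = 1
y3 = e NAND c = 0 NAND 0 = 1
y4 = e NAND y3 = 0 NAND 1 = 1
y6 = y1 NAND y2 = 0 NAND 1 = 1
y7 = e NAND y4 = 0 NAND 1 = 1
y8 = y7 NAND y3 = 1 NAND 1 = 0
y9 = y8 AND y2 AND y3 = 0 AND 1 AND 1 = 0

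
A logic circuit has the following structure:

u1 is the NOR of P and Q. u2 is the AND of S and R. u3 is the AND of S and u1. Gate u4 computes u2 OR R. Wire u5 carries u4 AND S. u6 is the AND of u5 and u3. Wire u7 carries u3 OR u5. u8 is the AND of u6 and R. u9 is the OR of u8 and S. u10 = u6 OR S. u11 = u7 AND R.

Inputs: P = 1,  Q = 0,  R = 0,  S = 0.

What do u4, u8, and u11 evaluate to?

u4 = 0; u8 = 0; u11 = 0

u1 = P NOR Q = 1 NOR 0 = 0
u2 = S AND R = 0 AND 0 = 0
u3 = S AND u1 = 0 AND 0 = 0
u4 = u2 OR R = 0 OR 0 = 0
u5 = u4 AND S = 0 AND 0 = 0
u6 = u5 AND u3 = 0 AND 0 = 0
u7 = u3 OR u5 = 0 OR 0 = 0
u8 = u6 AND R = 0 AND 0 = 0
u11 = u7 AND R = 0 AND 0 = 0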